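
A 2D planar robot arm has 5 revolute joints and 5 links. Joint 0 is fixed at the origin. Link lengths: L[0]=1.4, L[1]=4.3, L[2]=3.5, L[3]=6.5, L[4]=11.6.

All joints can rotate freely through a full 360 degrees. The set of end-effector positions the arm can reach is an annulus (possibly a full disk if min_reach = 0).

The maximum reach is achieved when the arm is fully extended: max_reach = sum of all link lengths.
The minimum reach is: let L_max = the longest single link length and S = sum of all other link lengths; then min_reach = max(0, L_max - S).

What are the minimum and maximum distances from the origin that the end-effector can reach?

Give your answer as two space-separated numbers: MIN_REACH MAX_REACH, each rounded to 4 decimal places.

Link lengths: [1.4, 4.3, 3.5, 6.5, 11.6]
max_reach = 1.4 + 4.3 + 3.5 + 6.5 + 11.6 = 27.3
L_max = max([1.4, 4.3, 3.5, 6.5, 11.6]) = 11.6
S (sum of others) = 27.3 - 11.6 = 15.7
min_reach = max(0, 11.6 - 15.7) = max(0, -4.1) = 0

Answer: 0.0000 27.3000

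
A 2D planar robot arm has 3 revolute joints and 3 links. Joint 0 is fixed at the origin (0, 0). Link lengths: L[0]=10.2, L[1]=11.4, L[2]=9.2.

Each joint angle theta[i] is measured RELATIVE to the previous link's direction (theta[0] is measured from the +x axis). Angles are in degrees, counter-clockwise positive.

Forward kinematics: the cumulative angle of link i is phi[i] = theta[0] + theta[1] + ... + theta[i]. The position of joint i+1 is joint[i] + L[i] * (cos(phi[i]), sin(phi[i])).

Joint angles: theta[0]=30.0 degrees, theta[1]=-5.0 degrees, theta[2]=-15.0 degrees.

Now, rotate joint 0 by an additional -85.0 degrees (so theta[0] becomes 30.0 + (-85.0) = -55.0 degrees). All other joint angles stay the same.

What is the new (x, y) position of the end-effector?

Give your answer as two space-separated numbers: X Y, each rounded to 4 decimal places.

joint[0] = (0.0000, 0.0000)  (base)
link 0: phi[0] = -55 = -55 deg
  cos(-55 deg) = 0.5736, sin(-55 deg) = -0.8192
  joint[1] = (0.0000, 0.0000) + 10.2 * (0.5736, -0.8192) = (0.0000 + 5.8505, 0.0000 + -8.3554) = (5.8505, -8.3554)
link 1: phi[1] = -55 + -5 = -60 deg
  cos(-60 deg) = 0.5000, sin(-60 deg) = -0.8660
  joint[2] = (5.8505, -8.3554) + 11.4 * (0.5000, -0.8660) = (5.8505 + 5.7000, -8.3554 + -9.8727) = (11.5505, -18.2280)
link 2: phi[2] = -55 + -5 + -15 = -75 deg
  cos(-75 deg) = 0.2588, sin(-75 deg) = -0.9659
  joint[3] = (11.5505, -18.2280) + 9.2 * (0.2588, -0.9659) = (11.5505 + 2.3811, -18.2280 + -8.8865) = (13.9316, -27.1146)
End effector: (13.9316, -27.1146)

Answer: 13.9316 -27.1146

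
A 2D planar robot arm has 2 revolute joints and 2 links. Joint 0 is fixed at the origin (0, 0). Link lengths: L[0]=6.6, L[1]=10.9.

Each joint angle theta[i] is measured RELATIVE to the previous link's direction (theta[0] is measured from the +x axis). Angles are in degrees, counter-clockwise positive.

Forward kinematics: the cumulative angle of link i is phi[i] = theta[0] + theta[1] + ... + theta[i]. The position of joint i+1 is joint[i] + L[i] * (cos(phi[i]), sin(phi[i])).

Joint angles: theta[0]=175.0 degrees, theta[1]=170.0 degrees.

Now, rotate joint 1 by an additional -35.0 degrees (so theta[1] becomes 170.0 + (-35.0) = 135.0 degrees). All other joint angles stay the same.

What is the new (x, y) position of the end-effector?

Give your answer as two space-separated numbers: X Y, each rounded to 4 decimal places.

joint[0] = (0.0000, 0.0000)  (base)
link 0: phi[0] = 175 = 175 deg
  cos(175 deg) = -0.9962, sin(175 deg) = 0.0872
  joint[1] = (0.0000, 0.0000) + 6.6 * (-0.9962, 0.0872) = (0.0000 + -6.5749, 0.0000 + 0.5752) = (-6.5749, 0.5752)
link 1: phi[1] = 175 + 135 = 310 deg
  cos(310 deg) = 0.6428, sin(310 deg) = -0.7660
  joint[2] = (-6.5749, 0.5752) + 10.9 * (0.6428, -0.7660) = (-6.5749 + 7.0064, 0.5752 + -8.3499) = (0.4315, -7.7747)
End effector: (0.4315, -7.7747)

Answer: 0.4315 -7.7747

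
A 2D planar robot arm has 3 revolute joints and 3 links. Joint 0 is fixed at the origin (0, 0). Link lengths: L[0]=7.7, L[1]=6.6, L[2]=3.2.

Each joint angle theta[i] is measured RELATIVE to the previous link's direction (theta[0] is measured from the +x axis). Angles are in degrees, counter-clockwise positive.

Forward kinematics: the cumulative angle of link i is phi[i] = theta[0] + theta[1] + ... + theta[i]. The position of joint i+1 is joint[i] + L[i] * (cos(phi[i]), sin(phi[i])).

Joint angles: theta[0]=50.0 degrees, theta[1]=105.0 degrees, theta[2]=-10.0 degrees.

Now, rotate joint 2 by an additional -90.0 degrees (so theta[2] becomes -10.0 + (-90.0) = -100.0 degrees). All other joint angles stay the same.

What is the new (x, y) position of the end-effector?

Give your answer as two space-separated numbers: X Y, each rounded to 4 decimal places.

Answer: 0.8033 11.3091

Derivation:
joint[0] = (0.0000, 0.0000)  (base)
link 0: phi[0] = 50 = 50 deg
  cos(50 deg) = 0.6428, sin(50 deg) = 0.7660
  joint[1] = (0.0000, 0.0000) + 7.7 * (0.6428, 0.7660) = (0.0000 + 4.9495, 0.0000 + 5.8985) = (4.9495, 5.8985)
link 1: phi[1] = 50 + 105 = 155 deg
  cos(155 deg) = -0.9063, sin(155 deg) = 0.4226
  joint[2] = (4.9495, 5.8985) + 6.6 * (-0.9063, 0.4226) = (4.9495 + -5.9816, 5.8985 + 2.7893) = (-1.0322, 8.6878)
link 2: phi[2] = 50 + 105 + -100 = 55 deg
  cos(55 deg) = 0.5736, sin(55 deg) = 0.8192
  joint[3] = (-1.0322, 8.6878) + 3.2 * (0.5736, 0.8192) = (-1.0322 + 1.8354, 8.6878 + 2.6213) = (0.8033, 11.3091)
End effector: (0.8033, 11.3091)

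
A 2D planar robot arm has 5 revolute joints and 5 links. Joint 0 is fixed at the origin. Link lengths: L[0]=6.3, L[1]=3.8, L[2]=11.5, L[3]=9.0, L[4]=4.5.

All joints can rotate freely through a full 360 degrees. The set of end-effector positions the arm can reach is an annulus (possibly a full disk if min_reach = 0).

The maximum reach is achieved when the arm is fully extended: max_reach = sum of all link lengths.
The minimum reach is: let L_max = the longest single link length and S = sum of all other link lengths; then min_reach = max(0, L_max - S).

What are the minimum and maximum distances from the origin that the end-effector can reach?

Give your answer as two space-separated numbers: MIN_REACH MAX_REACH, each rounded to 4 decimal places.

Answer: 0.0000 35.1000

Derivation:
Link lengths: [6.3, 3.8, 11.5, 9.0, 4.5]
max_reach = 6.3 + 3.8 + 11.5 + 9 + 4.5 = 35.1
L_max = max([6.3, 3.8, 11.5, 9.0, 4.5]) = 11.5
S (sum of others) = 35.1 - 11.5 = 23.6
min_reach = max(0, 11.5 - 23.6) = max(0, -12.1) = 0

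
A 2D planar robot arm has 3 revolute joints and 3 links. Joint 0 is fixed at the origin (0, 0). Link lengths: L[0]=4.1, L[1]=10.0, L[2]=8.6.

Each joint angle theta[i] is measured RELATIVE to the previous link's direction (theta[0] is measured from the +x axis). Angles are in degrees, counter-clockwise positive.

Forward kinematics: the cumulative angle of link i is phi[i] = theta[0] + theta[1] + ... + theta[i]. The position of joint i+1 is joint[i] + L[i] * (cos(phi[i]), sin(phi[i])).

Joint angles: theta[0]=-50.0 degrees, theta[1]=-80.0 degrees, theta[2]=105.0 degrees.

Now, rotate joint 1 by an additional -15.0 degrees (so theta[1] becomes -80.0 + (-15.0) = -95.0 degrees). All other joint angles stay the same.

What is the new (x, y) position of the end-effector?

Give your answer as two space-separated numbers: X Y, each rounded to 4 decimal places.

joint[0] = (0.0000, 0.0000)  (base)
link 0: phi[0] = -50 = -50 deg
  cos(-50 deg) = 0.6428, sin(-50 deg) = -0.7660
  joint[1] = (0.0000, 0.0000) + 4.1 * (0.6428, -0.7660) = (0.0000 + 2.6354, 0.0000 + -3.1408) = (2.6354, -3.1408)
link 1: phi[1] = -50 + -95 = -145 deg
  cos(-145 deg) = -0.8192, sin(-145 deg) = -0.5736
  joint[2] = (2.6354, -3.1408) + 10 * (-0.8192, -0.5736) = (2.6354 + -8.1915, -3.1408 + -5.7358) = (-5.5561, -8.8765)
link 2: phi[2] = -50 + -95 + 105 = -40 deg
  cos(-40 deg) = 0.7660, sin(-40 deg) = -0.6428
  joint[3] = (-5.5561, -8.8765) + 8.6 * (0.7660, -0.6428) = (-5.5561 + 6.5880, -8.8765 + -5.5280) = (1.0319, -14.4045)
End effector: (1.0319, -14.4045)

Answer: 1.0319 -14.4045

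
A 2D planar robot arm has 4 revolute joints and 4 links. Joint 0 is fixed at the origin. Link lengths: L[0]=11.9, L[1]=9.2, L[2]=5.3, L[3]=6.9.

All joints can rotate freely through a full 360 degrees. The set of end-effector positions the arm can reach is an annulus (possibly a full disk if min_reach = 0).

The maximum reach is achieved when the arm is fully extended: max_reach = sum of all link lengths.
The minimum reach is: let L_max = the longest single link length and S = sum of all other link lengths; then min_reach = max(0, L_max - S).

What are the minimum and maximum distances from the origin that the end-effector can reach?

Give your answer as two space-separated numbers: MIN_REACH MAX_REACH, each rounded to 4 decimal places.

Answer: 0.0000 33.3000

Derivation:
Link lengths: [11.9, 9.2, 5.3, 6.9]
max_reach = 11.9 + 9.2 + 5.3 + 6.9 = 33.3
L_max = max([11.9, 9.2, 5.3, 6.9]) = 11.9
S (sum of others) = 33.3 - 11.9 = 21.4
min_reach = max(0, 11.9 - 21.4) = max(0, -9.5) = 0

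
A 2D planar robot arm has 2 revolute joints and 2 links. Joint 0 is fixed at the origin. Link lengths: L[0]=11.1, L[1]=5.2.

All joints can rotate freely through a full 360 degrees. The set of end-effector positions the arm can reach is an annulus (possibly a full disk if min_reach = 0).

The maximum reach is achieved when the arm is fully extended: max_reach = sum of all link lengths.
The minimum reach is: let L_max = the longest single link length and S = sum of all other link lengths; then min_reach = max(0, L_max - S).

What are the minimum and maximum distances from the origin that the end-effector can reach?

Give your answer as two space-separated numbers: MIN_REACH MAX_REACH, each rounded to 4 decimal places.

Link lengths: [11.1, 5.2]
max_reach = 11.1 + 5.2 = 16.3
L_max = max([11.1, 5.2]) = 11.1
S (sum of others) = 16.3 - 11.1 = 5.2
min_reach = max(0, 11.1 - 5.2) = max(0, 5.9) = 5.9

Answer: 5.9000 16.3000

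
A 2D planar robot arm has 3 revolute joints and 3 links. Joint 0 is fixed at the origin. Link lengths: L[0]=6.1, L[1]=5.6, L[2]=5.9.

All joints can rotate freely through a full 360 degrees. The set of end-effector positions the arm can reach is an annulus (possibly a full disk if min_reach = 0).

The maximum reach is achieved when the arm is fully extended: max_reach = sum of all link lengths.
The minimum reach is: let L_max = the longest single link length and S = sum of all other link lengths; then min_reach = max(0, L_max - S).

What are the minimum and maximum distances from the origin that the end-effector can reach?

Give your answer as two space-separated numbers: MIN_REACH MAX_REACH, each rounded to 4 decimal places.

Link lengths: [6.1, 5.6, 5.9]
max_reach = 6.1 + 5.6 + 5.9 = 17.6
L_max = max([6.1, 5.6, 5.9]) = 6.1
S (sum of others) = 17.6 - 6.1 = 11.5
min_reach = max(0, 6.1 - 11.5) = max(0, -5.4) = 0

Answer: 0.0000 17.6000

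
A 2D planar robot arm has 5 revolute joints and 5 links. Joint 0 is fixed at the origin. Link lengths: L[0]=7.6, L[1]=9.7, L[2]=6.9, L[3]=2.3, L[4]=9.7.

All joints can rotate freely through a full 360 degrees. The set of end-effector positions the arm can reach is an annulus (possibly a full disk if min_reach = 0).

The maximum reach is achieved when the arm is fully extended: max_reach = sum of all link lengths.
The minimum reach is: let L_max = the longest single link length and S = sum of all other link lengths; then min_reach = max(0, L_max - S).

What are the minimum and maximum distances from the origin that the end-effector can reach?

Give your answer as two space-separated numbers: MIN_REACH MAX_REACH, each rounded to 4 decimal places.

Answer: 0.0000 36.2000

Derivation:
Link lengths: [7.6, 9.7, 6.9, 2.3, 9.7]
max_reach = 7.6 + 9.7 + 6.9 + 2.3 + 9.7 = 36.2
L_max = max([7.6, 9.7, 6.9, 2.3, 9.7]) = 9.7
S (sum of others) = 36.2 - 9.7 = 26.5
min_reach = max(0, 9.7 - 26.5) = max(0, -16.8) = 0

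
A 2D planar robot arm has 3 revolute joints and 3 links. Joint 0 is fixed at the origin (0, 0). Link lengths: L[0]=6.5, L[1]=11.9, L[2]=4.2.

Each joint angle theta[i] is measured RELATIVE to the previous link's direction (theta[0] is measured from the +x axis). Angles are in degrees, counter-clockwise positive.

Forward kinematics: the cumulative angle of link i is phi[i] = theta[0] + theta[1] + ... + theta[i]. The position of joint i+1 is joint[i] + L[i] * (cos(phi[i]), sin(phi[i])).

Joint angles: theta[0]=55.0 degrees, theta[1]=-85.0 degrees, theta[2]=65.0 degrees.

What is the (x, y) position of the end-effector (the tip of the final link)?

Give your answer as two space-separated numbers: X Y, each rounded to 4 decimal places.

Answer: 17.4744 1.7835

Derivation:
joint[0] = (0.0000, 0.0000)  (base)
link 0: phi[0] = 55 = 55 deg
  cos(55 deg) = 0.5736, sin(55 deg) = 0.8192
  joint[1] = (0.0000, 0.0000) + 6.5 * (0.5736, 0.8192) = (0.0000 + 3.7282, 0.0000 + 5.3245) = (3.7282, 5.3245)
link 1: phi[1] = 55 + -85 = -30 deg
  cos(-30 deg) = 0.8660, sin(-30 deg) = -0.5000
  joint[2] = (3.7282, 5.3245) + 11.9 * (0.8660, -0.5000) = (3.7282 + 10.3057, 5.3245 + -5.9500) = (14.0339, -0.6255)
link 2: phi[2] = 55 + -85 + 65 = 35 deg
  cos(35 deg) = 0.8192, sin(35 deg) = 0.5736
  joint[3] = (14.0339, -0.6255) + 4.2 * (0.8192, 0.5736) = (14.0339 + 3.4404, -0.6255 + 2.4090) = (17.4744, 1.7835)
End effector: (17.4744, 1.7835)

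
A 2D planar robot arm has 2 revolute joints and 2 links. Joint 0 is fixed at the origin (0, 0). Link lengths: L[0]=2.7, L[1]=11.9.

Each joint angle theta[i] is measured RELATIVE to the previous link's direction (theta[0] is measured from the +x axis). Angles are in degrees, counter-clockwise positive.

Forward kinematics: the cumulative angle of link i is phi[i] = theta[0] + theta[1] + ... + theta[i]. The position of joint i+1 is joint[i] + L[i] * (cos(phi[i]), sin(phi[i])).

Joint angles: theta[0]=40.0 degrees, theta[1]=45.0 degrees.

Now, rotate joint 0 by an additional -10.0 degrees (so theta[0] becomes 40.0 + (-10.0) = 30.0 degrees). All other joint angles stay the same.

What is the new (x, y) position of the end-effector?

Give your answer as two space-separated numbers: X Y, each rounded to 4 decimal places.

joint[0] = (0.0000, 0.0000)  (base)
link 0: phi[0] = 30 = 30 deg
  cos(30 deg) = 0.8660, sin(30 deg) = 0.5000
  joint[1] = (0.0000, 0.0000) + 2.7 * (0.8660, 0.5000) = (0.0000 + 2.3383, 0.0000 + 1.3500) = (2.3383, 1.3500)
link 1: phi[1] = 30 + 45 = 75 deg
  cos(75 deg) = 0.2588, sin(75 deg) = 0.9659
  joint[2] = (2.3383, 1.3500) + 11.9 * (0.2588, 0.9659) = (2.3383 + 3.0799, 1.3500 + 11.4945) = (5.4182, 12.8445)
End effector: (5.4182, 12.8445)

Answer: 5.4182 12.8445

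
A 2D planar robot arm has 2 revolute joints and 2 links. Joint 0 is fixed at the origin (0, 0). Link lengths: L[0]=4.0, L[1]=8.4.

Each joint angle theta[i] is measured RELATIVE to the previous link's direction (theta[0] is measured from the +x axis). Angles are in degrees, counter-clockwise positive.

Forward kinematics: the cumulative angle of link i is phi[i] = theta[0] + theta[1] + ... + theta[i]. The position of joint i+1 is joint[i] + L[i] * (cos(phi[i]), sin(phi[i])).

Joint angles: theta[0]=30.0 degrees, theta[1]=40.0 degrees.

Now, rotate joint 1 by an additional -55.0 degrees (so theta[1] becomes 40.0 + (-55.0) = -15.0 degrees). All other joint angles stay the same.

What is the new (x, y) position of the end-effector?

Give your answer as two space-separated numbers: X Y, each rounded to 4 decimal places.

joint[0] = (0.0000, 0.0000)  (base)
link 0: phi[0] = 30 = 30 deg
  cos(30 deg) = 0.8660, sin(30 deg) = 0.5000
  joint[1] = (0.0000, 0.0000) + 4 * (0.8660, 0.5000) = (0.0000 + 3.4641, 0.0000 + 2.0000) = (3.4641, 2.0000)
link 1: phi[1] = 30 + -15 = 15 deg
  cos(15 deg) = 0.9659, sin(15 deg) = 0.2588
  joint[2] = (3.4641, 2.0000) + 8.4 * (0.9659, 0.2588) = (3.4641 + 8.1138, 2.0000 + 2.1741) = (11.5779, 4.1741)
End effector: (11.5779, 4.1741)

Answer: 11.5779 4.1741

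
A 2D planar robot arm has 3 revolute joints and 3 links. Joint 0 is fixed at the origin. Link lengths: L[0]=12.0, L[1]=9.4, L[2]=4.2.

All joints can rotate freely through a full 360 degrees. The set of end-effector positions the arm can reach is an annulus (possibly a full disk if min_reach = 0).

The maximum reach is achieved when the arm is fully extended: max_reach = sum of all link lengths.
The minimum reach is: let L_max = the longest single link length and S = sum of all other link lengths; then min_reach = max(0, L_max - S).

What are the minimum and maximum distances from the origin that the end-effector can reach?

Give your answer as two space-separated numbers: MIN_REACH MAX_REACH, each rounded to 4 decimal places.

Link lengths: [12.0, 9.4, 4.2]
max_reach = 12 + 9.4 + 4.2 = 25.6
L_max = max([12.0, 9.4, 4.2]) = 12
S (sum of others) = 25.6 - 12 = 13.6
min_reach = max(0, 12 - 13.6) = max(0, -1.6) = 0

Answer: 0.0000 25.6000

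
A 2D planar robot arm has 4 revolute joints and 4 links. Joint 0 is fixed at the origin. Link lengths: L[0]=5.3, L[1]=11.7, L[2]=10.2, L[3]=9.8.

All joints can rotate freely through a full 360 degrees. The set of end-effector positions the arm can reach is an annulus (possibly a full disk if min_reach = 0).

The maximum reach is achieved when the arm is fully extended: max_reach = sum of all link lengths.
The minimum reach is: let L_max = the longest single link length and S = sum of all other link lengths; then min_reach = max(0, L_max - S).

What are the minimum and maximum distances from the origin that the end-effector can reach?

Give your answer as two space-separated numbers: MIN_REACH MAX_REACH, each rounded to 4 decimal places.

Answer: 0.0000 37.0000

Derivation:
Link lengths: [5.3, 11.7, 10.2, 9.8]
max_reach = 5.3 + 11.7 + 10.2 + 9.8 = 37
L_max = max([5.3, 11.7, 10.2, 9.8]) = 11.7
S (sum of others) = 37 - 11.7 = 25.3
min_reach = max(0, 11.7 - 25.3) = max(0, -13.6) = 0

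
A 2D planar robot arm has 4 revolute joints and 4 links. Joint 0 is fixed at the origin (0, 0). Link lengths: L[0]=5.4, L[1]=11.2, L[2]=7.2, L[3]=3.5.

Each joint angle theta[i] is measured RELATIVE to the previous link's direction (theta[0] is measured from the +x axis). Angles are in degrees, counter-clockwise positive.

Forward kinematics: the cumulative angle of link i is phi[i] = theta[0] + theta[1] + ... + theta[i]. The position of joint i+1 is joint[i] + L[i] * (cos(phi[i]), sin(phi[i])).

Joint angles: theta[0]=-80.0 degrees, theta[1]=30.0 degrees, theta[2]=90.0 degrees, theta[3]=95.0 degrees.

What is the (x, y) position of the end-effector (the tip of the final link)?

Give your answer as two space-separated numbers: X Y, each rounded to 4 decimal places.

Answer: 11.1776 -6.7947

Derivation:
joint[0] = (0.0000, 0.0000)  (base)
link 0: phi[0] = -80 = -80 deg
  cos(-80 deg) = 0.1736, sin(-80 deg) = -0.9848
  joint[1] = (0.0000, 0.0000) + 5.4 * (0.1736, -0.9848) = (0.0000 + 0.9377, 0.0000 + -5.3180) = (0.9377, -5.3180)
link 1: phi[1] = -80 + 30 = -50 deg
  cos(-50 deg) = 0.6428, sin(-50 deg) = -0.7660
  joint[2] = (0.9377, -5.3180) + 11.2 * (0.6428, -0.7660) = (0.9377 + 7.1992, -5.3180 + -8.5797) = (8.1369, -13.8977)
link 2: phi[2] = -80 + 30 + 90 = 40 deg
  cos(40 deg) = 0.7660, sin(40 deg) = 0.6428
  joint[3] = (8.1369, -13.8977) + 7.2 * (0.7660, 0.6428) = (8.1369 + 5.5155, -13.8977 + 4.6281) = (13.6524, -9.2696)
link 3: phi[3] = -80 + 30 + 90 + 95 = 135 deg
  cos(135 deg) = -0.7071, sin(135 deg) = 0.7071
  joint[4] = (13.6524, -9.2696) + 3.5 * (-0.7071, 0.7071) = (13.6524 + -2.4749, -9.2696 + 2.4749) = (11.1776, -6.7947)
End effector: (11.1776, -6.7947)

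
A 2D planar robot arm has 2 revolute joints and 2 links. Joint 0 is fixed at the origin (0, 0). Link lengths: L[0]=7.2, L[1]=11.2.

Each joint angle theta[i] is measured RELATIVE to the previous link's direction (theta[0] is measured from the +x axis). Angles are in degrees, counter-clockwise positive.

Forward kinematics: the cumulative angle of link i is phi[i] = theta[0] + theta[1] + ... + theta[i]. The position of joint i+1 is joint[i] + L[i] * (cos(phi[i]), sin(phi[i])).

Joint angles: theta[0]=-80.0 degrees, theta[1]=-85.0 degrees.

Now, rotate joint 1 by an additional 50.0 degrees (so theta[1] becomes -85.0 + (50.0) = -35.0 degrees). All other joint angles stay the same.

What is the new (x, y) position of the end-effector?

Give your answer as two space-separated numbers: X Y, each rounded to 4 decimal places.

joint[0] = (0.0000, 0.0000)  (base)
link 0: phi[0] = -80 = -80 deg
  cos(-80 deg) = 0.1736, sin(-80 deg) = -0.9848
  joint[1] = (0.0000, 0.0000) + 7.2 * (0.1736, -0.9848) = (0.0000 + 1.2503, 0.0000 + -7.0906) = (1.2503, -7.0906)
link 1: phi[1] = -80 + -35 = -115 deg
  cos(-115 deg) = -0.4226, sin(-115 deg) = -0.9063
  joint[2] = (1.2503, -7.0906) + 11.2 * (-0.4226, -0.9063) = (1.2503 + -4.7333, -7.0906 + -10.1506) = (-3.4831, -17.2413)
End effector: (-3.4831, -17.2413)

Answer: -3.4831 -17.2413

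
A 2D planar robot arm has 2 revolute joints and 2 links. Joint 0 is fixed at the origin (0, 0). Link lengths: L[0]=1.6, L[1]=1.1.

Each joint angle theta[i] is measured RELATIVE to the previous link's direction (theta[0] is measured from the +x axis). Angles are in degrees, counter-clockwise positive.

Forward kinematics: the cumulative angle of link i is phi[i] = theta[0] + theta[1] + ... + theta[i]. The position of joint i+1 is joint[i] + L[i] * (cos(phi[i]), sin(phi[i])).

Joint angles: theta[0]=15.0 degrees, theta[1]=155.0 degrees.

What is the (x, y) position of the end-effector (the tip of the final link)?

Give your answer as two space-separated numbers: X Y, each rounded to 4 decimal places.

Answer: 0.4622 0.6051

Derivation:
joint[0] = (0.0000, 0.0000)  (base)
link 0: phi[0] = 15 = 15 deg
  cos(15 deg) = 0.9659, sin(15 deg) = 0.2588
  joint[1] = (0.0000, 0.0000) + 1.6 * (0.9659, 0.2588) = (0.0000 + 1.5455, 0.0000 + 0.4141) = (1.5455, 0.4141)
link 1: phi[1] = 15 + 155 = 170 deg
  cos(170 deg) = -0.9848, sin(170 deg) = 0.1736
  joint[2] = (1.5455, 0.4141) + 1.1 * (-0.9848, 0.1736) = (1.5455 + -1.0833, 0.4141 + 0.1910) = (0.4622, 0.6051)
End effector: (0.4622, 0.6051)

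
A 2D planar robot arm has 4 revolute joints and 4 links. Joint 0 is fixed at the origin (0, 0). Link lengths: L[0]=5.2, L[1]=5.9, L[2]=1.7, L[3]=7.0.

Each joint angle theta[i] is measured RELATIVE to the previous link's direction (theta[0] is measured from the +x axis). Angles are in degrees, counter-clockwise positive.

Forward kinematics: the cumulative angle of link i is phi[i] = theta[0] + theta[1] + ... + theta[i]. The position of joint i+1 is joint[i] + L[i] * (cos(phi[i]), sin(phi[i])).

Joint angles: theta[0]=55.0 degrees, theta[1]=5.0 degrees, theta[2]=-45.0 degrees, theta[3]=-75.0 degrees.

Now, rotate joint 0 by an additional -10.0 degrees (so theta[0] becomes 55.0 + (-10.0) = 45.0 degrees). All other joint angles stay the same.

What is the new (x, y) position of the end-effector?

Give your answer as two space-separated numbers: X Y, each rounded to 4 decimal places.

joint[0] = (0.0000, 0.0000)  (base)
link 0: phi[0] = 45 = 45 deg
  cos(45 deg) = 0.7071, sin(45 deg) = 0.7071
  joint[1] = (0.0000, 0.0000) + 5.2 * (0.7071, 0.7071) = (0.0000 + 3.6770, 0.0000 + 3.6770) = (3.6770, 3.6770)
link 1: phi[1] = 45 + 5 = 50 deg
  cos(50 deg) = 0.6428, sin(50 deg) = 0.7660
  joint[2] = (3.6770, 3.6770) + 5.9 * (0.6428, 0.7660) = (3.6770 + 3.7924, 3.6770 + 4.5197) = (7.4694, 8.1966)
link 2: phi[2] = 45 + 5 + -45 = 5 deg
  cos(5 deg) = 0.9962, sin(5 deg) = 0.0872
  joint[3] = (7.4694, 8.1966) + 1.7 * (0.9962, 0.0872) = (7.4694 + 1.6935, 8.1966 + 0.1482) = (9.1629, 8.3448)
link 3: phi[3] = 45 + 5 + -45 + -75 = -70 deg
  cos(-70 deg) = 0.3420, sin(-70 deg) = -0.9397
  joint[4] = (9.1629, 8.3448) + 7 * (0.3420, -0.9397) = (9.1629 + 2.3941, 8.3448 + -6.5778) = (11.5571, 1.7669)
End effector: (11.5571, 1.7669)

Answer: 11.5571 1.7669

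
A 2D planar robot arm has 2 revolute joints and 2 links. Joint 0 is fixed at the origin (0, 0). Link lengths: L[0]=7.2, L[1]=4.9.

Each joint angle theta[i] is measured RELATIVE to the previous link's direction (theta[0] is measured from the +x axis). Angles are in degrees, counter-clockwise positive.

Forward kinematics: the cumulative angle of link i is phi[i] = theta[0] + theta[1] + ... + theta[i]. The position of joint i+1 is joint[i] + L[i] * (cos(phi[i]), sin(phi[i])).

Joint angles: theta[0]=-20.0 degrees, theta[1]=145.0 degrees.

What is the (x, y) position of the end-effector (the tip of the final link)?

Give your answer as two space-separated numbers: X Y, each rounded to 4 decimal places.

Answer: 3.9553 1.5513

Derivation:
joint[0] = (0.0000, 0.0000)  (base)
link 0: phi[0] = -20 = -20 deg
  cos(-20 deg) = 0.9397, sin(-20 deg) = -0.3420
  joint[1] = (0.0000, 0.0000) + 7.2 * (0.9397, -0.3420) = (0.0000 + 6.7658, 0.0000 + -2.4625) = (6.7658, -2.4625)
link 1: phi[1] = -20 + 145 = 125 deg
  cos(125 deg) = -0.5736, sin(125 deg) = 0.8192
  joint[2] = (6.7658, -2.4625) + 4.9 * (-0.5736, 0.8192) = (6.7658 + -2.8105, -2.4625 + 4.0138) = (3.9553, 1.5513)
End effector: (3.9553, 1.5513)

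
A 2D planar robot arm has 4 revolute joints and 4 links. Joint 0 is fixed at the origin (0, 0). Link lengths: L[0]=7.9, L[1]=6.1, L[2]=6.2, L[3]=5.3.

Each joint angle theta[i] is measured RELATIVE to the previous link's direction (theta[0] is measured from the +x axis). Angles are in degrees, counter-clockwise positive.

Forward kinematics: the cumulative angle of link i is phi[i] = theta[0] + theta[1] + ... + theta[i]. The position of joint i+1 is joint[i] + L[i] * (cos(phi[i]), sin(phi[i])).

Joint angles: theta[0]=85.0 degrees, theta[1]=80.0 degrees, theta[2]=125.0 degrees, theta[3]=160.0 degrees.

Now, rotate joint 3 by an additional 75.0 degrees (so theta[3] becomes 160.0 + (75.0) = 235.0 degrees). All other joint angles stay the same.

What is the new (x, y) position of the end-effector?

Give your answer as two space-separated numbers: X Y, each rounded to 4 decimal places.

joint[0] = (0.0000, 0.0000)  (base)
link 0: phi[0] = 85 = 85 deg
  cos(85 deg) = 0.0872, sin(85 deg) = 0.9962
  joint[1] = (0.0000, 0.0000) + 7.9 * (0.0872, 0.9962) = (0.0000 + 0.6885, 0.0000 + 7.8699) = (0.6885, 7.8699)
link 1: phi[1] = 85 + 80 = 165 deg
  cos(165 deg) = -0.9659, sin(165 deg) = 0.2588
  joint[2] = (0.6885, 7.8699) + 6.1 * (-0.9659, 0.2588) = (0.6885 + -5.8921, 7.8699 + 1.5788) = (-5.2036, 9.4487)
link 2: phi[2] = 85 + 80 + 125 = 290 deg
  cos(290 deg) = 0.3420, sin(290 deg) = -0.9397
  joint[3] = (-5.2036, 9.4487) + 6.2 * (0.3420, -0.9397) = (-5.2036 + 2.1205, 9.4487 + -5.8261) = (-3.0831, 3.6226)
link 3: phi[3] = 85 + 80 + 125 + 235 = 525 deg
  cos(525 deg) = -0.9659, sin(525 deg) = 0.2588
  joint[4] = (-3.0831, 3.6226) + 5.3 * (-0.9659, 0.2588) = (-3.0831 + -5.1194, 3.6226 + 1.3717) = (-8.2025, 4.9944)
End effector: (-8.2025, 4.9944)

Answer: -8.2025 4.9944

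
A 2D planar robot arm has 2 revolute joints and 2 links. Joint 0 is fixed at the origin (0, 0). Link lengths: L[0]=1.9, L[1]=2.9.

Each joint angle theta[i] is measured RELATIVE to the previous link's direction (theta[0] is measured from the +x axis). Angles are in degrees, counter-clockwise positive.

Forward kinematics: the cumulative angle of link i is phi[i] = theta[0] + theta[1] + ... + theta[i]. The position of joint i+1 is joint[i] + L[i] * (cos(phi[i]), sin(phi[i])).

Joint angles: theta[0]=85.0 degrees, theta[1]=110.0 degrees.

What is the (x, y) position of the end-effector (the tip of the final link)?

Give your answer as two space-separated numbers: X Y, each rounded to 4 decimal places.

joint[0] = (0.0000, 0.0000)  (base)
link 0: phi[0] = 85 = 85 deg
  cos(85 deg) = 0.0872, sin(85 deg) = 0.9962
  joint[1] = (0.0000, 0.0000) + 1.9 * (0.0872, 0.9962) = (0.0000 + 0.1656, 0.0000 + 1.8928) = (0.1656, 1.8928)
link 1: phi[1] = 85 + 110 = 195 deg
  cos(195 deg) = -0.9659, sin(195 deg) = -0.2588
  joint[2] = (0.1656, 1.8928) + 2.9 * (-0.9659, -0.2588) = (0.1656 + -2.8012, 1.8928 + -0.7506) = (-2.6356, 1.1422)
End effector: (-2.6356, 1.1422)

Answer: -2.6356 1.1422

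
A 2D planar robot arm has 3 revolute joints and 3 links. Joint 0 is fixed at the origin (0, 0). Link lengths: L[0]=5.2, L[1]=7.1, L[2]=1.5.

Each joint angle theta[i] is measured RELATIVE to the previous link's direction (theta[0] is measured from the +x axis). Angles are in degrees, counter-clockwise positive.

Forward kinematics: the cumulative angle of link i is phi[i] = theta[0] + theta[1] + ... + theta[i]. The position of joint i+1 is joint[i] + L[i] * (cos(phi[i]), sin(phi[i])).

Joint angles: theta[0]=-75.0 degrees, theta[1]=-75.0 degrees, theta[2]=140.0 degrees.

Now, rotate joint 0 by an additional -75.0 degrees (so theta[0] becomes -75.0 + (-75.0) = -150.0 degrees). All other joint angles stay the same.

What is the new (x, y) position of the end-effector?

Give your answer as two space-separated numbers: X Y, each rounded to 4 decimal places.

joint[0] = (0.0000, 0.0000)  (base)
link 0: phi[0] = -150 = -150 deg
  cos(-150 deg) = -0.8660, sin(-150 deg) = -0.5000
  joint[1] = (0.0000, 0.0000) + 5.2 * (-0.8660, -0.5000) = (0.0000 + -4.5033, 0.0000 + -2.6000) = (-4.5033, -2.6000)
link 1: phi[1] = -150 + -75 = -225 deg
  cos(-225 deg) = -0.7071, sin(-225 deg) = 0.7071
  joint[2] = (-4.5033, -2.6000) + 7.1 * (-0.7071, 0.7071) = (-4.5033 + -5.0205, -2.6000 + 5.0205) = (-9.5238, 2.4205)
link 2: phi[2] = -150 + -75 + 140 = -85 deg
  cos(-85 deg) = 0.0872, sin(-85 deg) = -0.9962
  joint[3] = (-9.5238, 2.4205) + 1.5 * (0.0872, -0.9962) = (-9.5238 + 0.1307, 2.4205 + -1.4943) = (-9.3931, 0.9262)
End effector: (-9.3931, 0.9262)

Answer: -9.3931 0.9262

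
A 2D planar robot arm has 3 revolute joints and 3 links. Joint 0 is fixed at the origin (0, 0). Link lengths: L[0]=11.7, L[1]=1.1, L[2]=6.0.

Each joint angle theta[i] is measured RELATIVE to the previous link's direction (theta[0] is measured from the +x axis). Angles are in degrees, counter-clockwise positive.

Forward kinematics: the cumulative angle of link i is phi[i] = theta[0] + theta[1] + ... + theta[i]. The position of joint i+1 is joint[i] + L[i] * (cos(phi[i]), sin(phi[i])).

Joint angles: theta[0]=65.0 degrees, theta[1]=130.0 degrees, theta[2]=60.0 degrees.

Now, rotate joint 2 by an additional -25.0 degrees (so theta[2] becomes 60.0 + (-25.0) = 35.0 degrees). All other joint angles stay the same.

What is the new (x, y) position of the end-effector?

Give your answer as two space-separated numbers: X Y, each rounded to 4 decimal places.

Answer: 0.0254 5.7228

Derivation:
joint[0] = (0.0000, 0.0000)  (base)
link 0: phi[0] = 65 = 65 deg
  cos(65 deg) = 0.4226, sin(65 deg) = 0.9063
  joint[1] = (0.0000, 0.0000) + 11.7 * (0.4226, 0.9063) = (0.0000 + 4.9446, 0.0000 + 10.6038) = (4.9446, 10.6038)
link 1: phi[1] = 65 + 130 = 195 deg
  cos(195 deg) = -0.9659, sin(195 deg) = -0.2588
  joint[2] = (4.9446, 10.6038) + 1.1 * (-0.9659, -0.2588) = (4.9446 + -1.0625, 10.6038 + -0.2847) = (3.8821, 10.3191)
link 2: phi[2] = 65 + 130 + 35 = 230 deg
  cos(230 deg) = -0.6428, sin(230 deg) = -0.7660
  joint[3] = (3.8821, 10.3191) + 6 * (-0.6428, -0.7660) = (3.8821 + -3.8567, 10.3191 + -4.5963) = (0.0254, 5.7228)
End effector: (0.0254, 5.7228)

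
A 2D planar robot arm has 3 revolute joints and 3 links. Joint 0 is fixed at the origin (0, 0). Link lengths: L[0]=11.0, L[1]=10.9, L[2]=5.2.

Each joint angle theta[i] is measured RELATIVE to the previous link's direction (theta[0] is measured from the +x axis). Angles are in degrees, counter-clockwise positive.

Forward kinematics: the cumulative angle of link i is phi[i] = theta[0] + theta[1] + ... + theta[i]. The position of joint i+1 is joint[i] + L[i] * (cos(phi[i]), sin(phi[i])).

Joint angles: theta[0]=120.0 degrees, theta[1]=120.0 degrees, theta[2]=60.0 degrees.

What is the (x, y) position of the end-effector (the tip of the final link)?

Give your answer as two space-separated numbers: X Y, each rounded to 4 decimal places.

Answer: -8.3500 -4.4167

Derivation:
joint[0] = (0.0000, 0.0000)  (base)
link 0: phi[0] = 120 = 120 deg
  cos(120 deg) = -0.5000, sin(120 deg) = 0.8660
  joint[1] = (0.0000, 0.0000) + 11 * (-0.5000, 0.8660) = (0.0000 + -5.5000, 0.0000 + 9.5263) = (-5.5000, 9.5263)
link 1: phi[1] = 120 + 120 = 240 deg
  cos(240 deg) = -0.5000, sin(240 deg) = -0.8660
  joint[2] = (-5.5000, 9.5263) + 10.9 * (-0.5000, -0.8660) = (-5.5000 + -5.4500, 9.5263 + -9.4397) = (-10.9500, 0.0866)
link 2: phi[2] = 120 + 120 + 60 = 300 deg
  cos(300 deg) = 0.5000, sin(300 deg) = -0.8660
  joint[3] = (-10.9500, 0.0866) + 5.2 * (0.5000, -0.8660) = (-10.9500 + 2.6000, 0.0866 + -4.5033) = (-8.3500, -4.4167)
End effector: (-8.3500, -4.4167)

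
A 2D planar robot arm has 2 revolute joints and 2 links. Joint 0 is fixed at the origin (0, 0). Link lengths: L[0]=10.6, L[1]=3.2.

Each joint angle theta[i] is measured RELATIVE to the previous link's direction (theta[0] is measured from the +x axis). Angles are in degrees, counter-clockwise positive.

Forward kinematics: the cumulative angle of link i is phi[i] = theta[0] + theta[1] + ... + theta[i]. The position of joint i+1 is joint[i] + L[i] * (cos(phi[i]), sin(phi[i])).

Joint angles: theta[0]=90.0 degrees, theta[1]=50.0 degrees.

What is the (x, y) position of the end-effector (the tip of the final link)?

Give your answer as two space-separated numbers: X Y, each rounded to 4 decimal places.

Answer: -2.4513 12.6569

Derivation:
joint[0] = (0.0000, 0.0000)  (base)
link 0: phi[0] = 90 = 90 deg
  cos(90 deg) = 0.0000, sin(90 deg) = 1.0000
  joint[1] = (0.0000, 0.0000) + 10.6 * (0.0000, 1.0000) = (0.0000 + 0.0000, 0.0000 + 10.6000) = (0.0000, 10.6000)
link 1: phi[1] = 90 + 50 = 140 deg
  cos(140 deg) = -0.7660, sin(140 deg) = 0.6428
  joint[2] = (0.0000, 10.6000) + 3.2 * (-0.7660, 0.6428) = (0.0000 + -2.4513, 10.6000 + 2.0569) = (-2.4513, 12.6569)
End effector: (-2.4513, 12.6569)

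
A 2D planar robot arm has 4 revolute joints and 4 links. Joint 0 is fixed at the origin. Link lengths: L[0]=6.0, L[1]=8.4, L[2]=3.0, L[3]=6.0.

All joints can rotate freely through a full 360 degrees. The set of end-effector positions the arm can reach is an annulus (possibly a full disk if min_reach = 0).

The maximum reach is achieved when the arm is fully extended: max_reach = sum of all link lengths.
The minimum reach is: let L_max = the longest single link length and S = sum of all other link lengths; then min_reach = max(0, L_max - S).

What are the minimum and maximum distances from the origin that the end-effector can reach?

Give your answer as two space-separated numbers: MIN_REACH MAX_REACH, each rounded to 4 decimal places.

Answer: 0.0000 23.4000

Derivation:
Link lengths: [6.0, 8.4, 3.0, 6.0]
max_reach = 6 + 8.4 + 3 + 6 = 23.4
L_max = max([6.0, 8.4, 3.0, 6.0]) = 8.4
S (sum of others) = 23.4 - 8.4 = 15
min_reach = max(0, 8.4 - 15) = max(0, -6.6) = 0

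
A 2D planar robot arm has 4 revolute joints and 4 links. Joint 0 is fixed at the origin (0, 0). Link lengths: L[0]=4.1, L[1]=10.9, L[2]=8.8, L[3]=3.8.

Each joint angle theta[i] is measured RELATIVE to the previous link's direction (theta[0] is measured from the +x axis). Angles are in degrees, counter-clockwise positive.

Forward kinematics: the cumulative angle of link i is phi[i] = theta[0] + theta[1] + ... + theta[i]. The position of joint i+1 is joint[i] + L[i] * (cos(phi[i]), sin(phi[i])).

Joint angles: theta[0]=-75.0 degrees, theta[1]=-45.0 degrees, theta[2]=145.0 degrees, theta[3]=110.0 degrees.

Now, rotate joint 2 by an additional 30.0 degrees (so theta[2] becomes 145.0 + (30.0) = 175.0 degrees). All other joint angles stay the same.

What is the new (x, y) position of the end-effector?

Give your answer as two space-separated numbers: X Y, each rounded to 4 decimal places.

joint[0] = (0.0000, 0.0000)  (base)
link 0: phi[0] = -75 = -75 deg
  cos(-75 deg) = 0.2588, sin(-75 deg) = -0.9659
  joint[1] = (0.0000, 0.0000) + 4.1 * (0.2588, -0.9659) = (0.0000 + 1.0612, 0.0000 + -3.9603) = (1.0612, -3.9603)
link 1: phi[1] = -75 + -45 = -120 deg
  cos(-120 deg) = -0.5000, sin(-120 deg) = -0.8660
  joint[2] = (1.0612, -3.9603) + 10.9 * (-0.5000, -0.8660) = (1.0612 + -5.4500, -3.9603 + -9.4397) = (-4.3888, -13.4000)
link 2: phi[2] = -75 + -45 + 175 = 55 deg
  cos(55 deg) = 0.5736, sin(55 deg) = 0.8192
  joint[3] = (-4.3888, -13.4000) + 8.8 * (0.5736, 0.8192) = (-4.3888 + 5.0475, -13.4000 + 7.2085) = (0.6586, -6.1914)
link 3: phi[3] = -75 + -45 + 175 + 110 = 165 deg
  cos(165 deg) = -0.9659, sin(165 deg) = 0.2588
  joint[4] = (0.6586, -6.1914) + 3.8 * (-0.9659, 0.2588) = (0.6586 + -3.6705, -6.1914 + 0.9835) = (-3.0119, -5.2079)
End effector: (-3.0119, -5.2079)

Answer: -3.0119 -5.2079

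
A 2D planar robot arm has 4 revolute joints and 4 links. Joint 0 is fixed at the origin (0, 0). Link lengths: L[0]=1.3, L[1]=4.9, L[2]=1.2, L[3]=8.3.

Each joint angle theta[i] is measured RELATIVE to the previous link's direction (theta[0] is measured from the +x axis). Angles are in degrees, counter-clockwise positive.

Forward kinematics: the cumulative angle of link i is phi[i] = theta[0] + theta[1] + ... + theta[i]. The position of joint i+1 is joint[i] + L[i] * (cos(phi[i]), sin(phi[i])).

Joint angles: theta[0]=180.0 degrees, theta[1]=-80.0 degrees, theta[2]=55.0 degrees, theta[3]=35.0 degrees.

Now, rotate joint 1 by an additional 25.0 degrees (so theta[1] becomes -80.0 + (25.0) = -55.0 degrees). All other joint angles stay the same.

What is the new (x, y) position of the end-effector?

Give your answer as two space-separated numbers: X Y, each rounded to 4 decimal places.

Answer: -12.1095 -0.7468

Derivation:
joint[0] = (0.0000, 0.0000)  (base)
link 0: phi[0] = 180 = 180 deg
  cos(180 deg) = -1.0000, sin(180 deg) = 0.0000
  joint[1] = (0.0000, 0.0000) + 1.3 * (-1.0000, 0.0000) = (0.0000 + -1.3000, 0.0000 + 0.0000) = (-1.3000, 0.0000)
link 1: phi[1] = 180 + -55 = 125 deg
  cos(125 deg) = -0.5736, sin(125 deg) = 0.8192
  joint[2] = (-1.3000, 0.0000) + 4.9 * (-0.5736, 0.8192) = (-1.3000 + -2.8105, 0.0000 + 4.0138) = (-4.1105, 4.0138)
link 2: phi[2] = 180 + -55 + 55 = 180 deg
  cos(180 deg) = -1.0000, sin(180 deg) = 0.0000
  joint[3] = (-4.1105, 4.0138) + 1.2 * (-1.0000, 0.0000) = (-4.1105 + -1.2000, 4.0138 + 0.0000) = (-5.3105, 4.0138)
link 3: phi[3] = 180 + -55 + 55 + 35 = 215 deg
  cos(215 deg) = -0.8192, sin(215 deg) = -0.5736
  joint[4] = (-5.3105, 4.0138) + 8.3 * (-0.8192, -0.5736) = (-5.3105 + -6.7990, 4.0138 + -4.7607) = (-12.1095, -0.7468)
End effector: (-12.1095, -0.7468)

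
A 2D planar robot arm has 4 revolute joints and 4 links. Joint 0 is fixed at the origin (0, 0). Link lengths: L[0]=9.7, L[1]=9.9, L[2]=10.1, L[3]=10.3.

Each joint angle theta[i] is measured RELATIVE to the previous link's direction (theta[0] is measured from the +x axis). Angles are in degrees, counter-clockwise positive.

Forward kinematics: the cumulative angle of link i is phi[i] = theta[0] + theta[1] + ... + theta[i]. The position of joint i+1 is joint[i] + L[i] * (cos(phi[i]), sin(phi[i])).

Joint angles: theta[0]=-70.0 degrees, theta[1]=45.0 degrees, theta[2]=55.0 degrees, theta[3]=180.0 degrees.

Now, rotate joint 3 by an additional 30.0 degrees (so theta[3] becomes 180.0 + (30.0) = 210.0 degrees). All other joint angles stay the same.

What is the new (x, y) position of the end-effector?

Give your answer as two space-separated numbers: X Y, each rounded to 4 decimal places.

joint[0] = (0.0000, 0.0000)  (base)
link 0: phi[0] = -70 = -70 deg
  cos(-70 deg) = 0.3420, sin(-70 deg) = -0.9397
  joint[1] = (0.0000, 0.0000) + 9.7 * (0.3420, -0.9397) = (0.0000 + 3.3176, 0.0000 + -9.1150) = (3.3176, -9.1150)
link 1: phi[1] = -70 + 45 = -25 deg
  cos(-25 deg) = 0.9063, sin(-25 deg) = -0.4226
  joint[2] = (3.3176, -9.1150) + 9.9 * (0.9063, -0.4226) = (3.3176 + 8.9724, -9.1150 + -4.1839) = (12.2900, -13.2989)
link 2: phi[2] = -70 + 45 + 55 = 30 deg
  cos(30 deg) = 0.8660, sin(30 deg) = 0.5000
  joint[3] = (12.2900, -13.2989) + 10.1 * (0.8660, 0.5000) = (12.2900 + 8.7469, -13.2989 + 5.0500) = (21.0369, -8.2489)
link 3: phi[3] = -70 + 45 + 55 + 210 = 240 deg
  cos(240 deg) = -0.5000, sin(240 deg) = -0.8660
  joint[4] = (21.0369, -8.2489) + 10.3 * (-0.5000, -0.8660) = (21.0369 + -5.1500, -8.2489 + -8.9201) = (15.8869, -17.1690)
End effector: (15.8869, -17.1690)

Answer: 15.8869 -17.1690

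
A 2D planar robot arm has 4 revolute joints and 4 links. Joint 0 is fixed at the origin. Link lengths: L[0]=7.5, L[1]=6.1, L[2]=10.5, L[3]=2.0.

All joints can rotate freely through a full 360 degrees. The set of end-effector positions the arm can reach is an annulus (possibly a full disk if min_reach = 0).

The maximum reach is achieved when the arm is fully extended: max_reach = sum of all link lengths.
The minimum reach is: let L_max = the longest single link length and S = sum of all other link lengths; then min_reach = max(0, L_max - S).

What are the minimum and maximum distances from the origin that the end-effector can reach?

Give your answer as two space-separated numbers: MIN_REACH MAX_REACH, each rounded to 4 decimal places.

Link lengths: [7.5, 6.1, 10.5, 2.0]
max_reach = 7.5 + 6.1 + 10.5 + 2 = 26.1
L_max = max([7.5, 6.1, 10.5, 2.0]) = 10.5
S (sum of others) = 26.1 - 10.5 = 15.6
min_reach = max(0, 10.5 - 15.6) = max(0, -5.1) = 0

Answer: 0.0000 26.1000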